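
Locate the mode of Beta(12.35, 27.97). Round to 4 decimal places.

0.2962

With α,β > 1, mode = (α−1)/(α+β−2) = 11.35/38.32 = 0.2962.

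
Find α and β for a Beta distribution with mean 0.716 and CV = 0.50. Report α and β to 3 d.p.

α = 0.420, β = 0.167

Var = (CV·μ)² = (0.50×0.716)² = 0.128164.
α+β = μ(1−μ)/Var − 1 = 0.203344/0.128164 − 1 = 0.5866.
Thus α = 0.716·0.5866 = 0.420 and β = 0.284·0.5866 = 0.167.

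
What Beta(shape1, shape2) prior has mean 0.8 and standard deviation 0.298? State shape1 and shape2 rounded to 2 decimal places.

shape1 = 0.64, shape2 = 0.16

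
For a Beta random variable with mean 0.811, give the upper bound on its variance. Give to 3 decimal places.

0.153

For fixed mean μ the Beta variance is μ(1−μ)/(α+β+1), increasing as α+β decreases.
Its least upper bound (not attained) is μ(1−μ) = 0.811·0.189 = 0.153.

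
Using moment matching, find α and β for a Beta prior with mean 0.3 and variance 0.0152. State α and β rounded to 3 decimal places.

α = 3.845, β = 8.971

Let s = α+β. The Beta variance is μ(1−μ)/(s+1).
So s+1 = μ(1−μ)/σ² = (0.3×0.7)/0.0152 = 0.21/0.0152 = 13.8158, giving s = 12.8158.
Then α = μs = 0.3×12.8158 = 3.845 and β = (1−μ)s = 0.7×12.8158 = 8.971.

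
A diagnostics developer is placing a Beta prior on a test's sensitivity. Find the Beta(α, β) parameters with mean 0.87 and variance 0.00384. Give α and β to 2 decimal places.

Let s = α+β. The Beta variance is μ(1−μ)/(s+1).
So s+1 = μ(1−μ)/σ² = (0.87×0.13)/0.00384 = 0.1131/0.00384 = 29.4531, giving s = 28.4531.
Then α = μs = 0.87×28.4531 = 24.75 and β = (1−μ)s = 0.13×28.4531 = 3.70.

α = 24.75, β = 3.70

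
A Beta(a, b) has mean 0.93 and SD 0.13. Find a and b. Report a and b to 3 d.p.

a = 2.652, b = 0.200

σ² = 0.13² = 0.0169.
With s = a+b, Var = μ(1−μ)/(s+1), so s+1 = (0.93×0.07)/0.0169 = 3.8521 and s = 2.8521.
a = μs = 2.652, b = (1−μ)s = 0.200.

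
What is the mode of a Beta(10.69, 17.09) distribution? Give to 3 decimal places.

0.376

With α,β > 1, mode = (α−1)/(α+β−2) = 9.69/25.78 = 0.376.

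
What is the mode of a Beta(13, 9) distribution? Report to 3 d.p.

With α,β > 1, mode = (α−1)/(α+β−2) = 12/20 = 0.600.

0.600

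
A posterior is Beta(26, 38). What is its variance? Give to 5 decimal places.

α+β = 64 and αβ = 988, so Var = αβ/[(α+β)²(α+β+1)] = 988/266240 = 0.00371.

0.00371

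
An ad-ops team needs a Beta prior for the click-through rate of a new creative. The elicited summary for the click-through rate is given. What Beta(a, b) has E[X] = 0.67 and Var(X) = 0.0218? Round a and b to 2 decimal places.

Write ν = a+b; then a = μν and Var = μ(1−μ)/(ν+1).
ν = μ(1−μ)/Var − 1 = 0.2211/0.0218 − 1 = 9.1422.
a = 0.67·9.1422 = 6.13, b = 0.33·9.1422 = 3.02.

a = 6.13, b = 3.02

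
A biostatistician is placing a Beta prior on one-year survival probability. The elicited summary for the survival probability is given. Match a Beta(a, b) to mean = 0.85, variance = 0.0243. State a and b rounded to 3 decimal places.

Let s = a+b. The Beta variance is μ(1−μ)/(s+1).
So s+1 = μ(1−μ)/σ² = (0.85×0.15)/0.0243 = 0.1275/0.0243 = 5.2469, giving s = 4.2469.
Then a = μs = 0.85×4.2469 = 3.610 and b = (1−μ)s = 0.15×4.2469 = 0.637.

a = 3.610, b = 0.637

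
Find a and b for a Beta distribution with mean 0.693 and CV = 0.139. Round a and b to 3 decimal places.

Var = (CV·μ)² = (0.139×0.693)² = 0.009279.
a+b = μ(1−μ)/Var − 1 = 0.212751/0.009279 − 1 = 21.9285.
Thus a = 0.693·21.9285 = 15.196 and b = 0.307·21.9285 = 6.732.

a = 15.196, b = 6.732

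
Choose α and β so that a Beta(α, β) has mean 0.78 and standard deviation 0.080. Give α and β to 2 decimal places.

Variance = 0.080² = 0.006400. The moment-matching identity α+β = μ(1−μ)/Var − 1 gives
α+β = 0.1716/0.006400 − 1 = 25.8125, so α = μ·25.8125 = 20.13 and β = (1−μ)·25.8125 = 5.68.

α = 20.13, β = 5.68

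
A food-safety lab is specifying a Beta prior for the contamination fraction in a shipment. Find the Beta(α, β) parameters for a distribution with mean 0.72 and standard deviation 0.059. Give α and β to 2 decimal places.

α = 40.98, β = 15.94

First σ² = 0.003481. Setting α = μn, β = (1−μ)n with n = α+β,
μ(1−μ)/(n+1) = 0.003481 ⇒ n+1 = 0.2016/0.003481 = 57.9144 ⇒ n = 56.9144.
Hence α = 0.72×56.9144 = 40.98, β = 0.28×56.9144 = 15.94.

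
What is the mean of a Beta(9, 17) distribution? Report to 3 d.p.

E[X] = α/(α+β) = 9/26 = 0.346.

0.346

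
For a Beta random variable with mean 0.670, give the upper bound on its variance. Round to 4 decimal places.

0.2211

For fixed mean μ the Beta variance is μ(1−μ)/(α+β+1), increasing as α+β decreases.
Its least upper bound (not attained) is μ(1−μ) = 0.670·0.330 = 0.2211.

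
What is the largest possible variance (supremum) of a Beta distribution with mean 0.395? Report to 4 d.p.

0.2390

Var = μ(1−μ)/(α+β+1), which approaches μ(1−μ) as α+β → 0.
So the supremum is μ(1−μ) = 0.395×0.605 = 0.2390.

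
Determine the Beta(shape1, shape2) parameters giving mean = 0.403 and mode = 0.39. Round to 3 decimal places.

With s = shape1+shape2: μ = shape1/s and mode = (shape1−1)/(s−2). Eliminating shape1 = μs,
μs − 1 = m(s−2) ⇒ s(μ−m) = 1−2m ⇒ s = 0.22/0.013 = 16.9231.
So shape1 = μs = 6.820, shape2 = (1−μ)s = 10.103.

shape1 = 6.820, shape2 = 10.103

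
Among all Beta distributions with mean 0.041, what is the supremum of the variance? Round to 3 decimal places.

For fixed mean μ the Beta variance is μ(1−μ)/(α+β+1), increasing as α+β decreases.
Its least upper bound (not attained) is μ(1−μ) = 0.041·0.959 = 0.039.

0.039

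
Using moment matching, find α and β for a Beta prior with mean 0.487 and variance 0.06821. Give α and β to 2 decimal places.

By moment matching, α+β = μ(1−μ)/σ² − 1 = (0.487·0.513)/0.06821 − 1 = 3.6627 − 1 = 2.6627.
Since α/(α+β) = μ, α = 0.487·2.6627 = 1.30 and β = 0.513·2.6627 = 1.37.

α = 1.30, β = 1.37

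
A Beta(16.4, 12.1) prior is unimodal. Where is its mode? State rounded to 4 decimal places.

The density x^(α−1)(1−x)^(β−1) is maximised at (α−1)/(α+β−2) = 15.4/26.5 = 0.5811.

0.5811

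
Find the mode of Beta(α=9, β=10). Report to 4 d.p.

0.4706

With α,β > 1, mode = (α−1)/(α+β−2) = 8/17 = 0.4706.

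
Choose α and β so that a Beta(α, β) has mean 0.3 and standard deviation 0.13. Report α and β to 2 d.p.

First σ² = 0.0169. Setting α = μn, β = (1−μ)n with n = α+β,
μ(1−μ)/(n+1) = 0.0169 ⇒ n+1 = 0.21/0.0169 = 12.4260 ⇒ n = 11.4260.
Hence α = 0.3×11.4260 = 3.43, β = 0.7×11.4260 = 8.00.

α = 3.43, β = 8.00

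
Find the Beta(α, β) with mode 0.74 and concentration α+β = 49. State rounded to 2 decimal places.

α = 35.78, β = 13.22

Since the density peak of Beta(α,β) is at (α−1)/(α+β−2),
α = 1 + 0.74(49−2) = 35.78 and β = 49 − 35.78 = 13.22.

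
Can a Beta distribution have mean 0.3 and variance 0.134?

Yes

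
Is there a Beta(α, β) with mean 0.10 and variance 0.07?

The Beta variance bound is σ² < μ(1−μ).
Here μ(1−μ) = 0.10×0.90 = 0.0900, and 0.07 < 0.0900.

Yes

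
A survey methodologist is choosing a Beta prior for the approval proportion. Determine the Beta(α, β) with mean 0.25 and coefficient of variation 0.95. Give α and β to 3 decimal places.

σ = CV·μ = 0.95×0.25 = 0.23750, so σ² = 0.056406.
s+1 = μ(1−μ)/σ² = 0.1875/0.056406 = 3.3241, so s = α+β = 2.3241.
α = μs = 0.581, β = (1−μ)s = 1.743.

α = 0.581, β = 1.743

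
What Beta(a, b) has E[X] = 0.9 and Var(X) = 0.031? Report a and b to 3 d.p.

a = 1.713, b = 0.190

By moment matching, a+b = μ(1−μ)/σ² − 1 = (0.9·0.1)/0.031 − 1 = 2.9032 − 1 = 1.9032.
Since a/(a+b) = μ, a = 0.9·1.9032 = 1.713 and b = 0.1·1.9032 = 0.190.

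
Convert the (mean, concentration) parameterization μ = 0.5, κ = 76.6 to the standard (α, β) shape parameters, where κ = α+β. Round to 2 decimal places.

α = 38.30, β = 38.30

Split κ in proportion μ : (1−μ): α = 0.5·76.6 = 38.30, β = 76.6 − 38.30 = 38.30.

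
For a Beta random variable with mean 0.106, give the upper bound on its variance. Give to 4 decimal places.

0.0948

Var = μ(1−μ)/(α+β+1), which approaches μ(1−μ) as α+β → 0.
So the supremum is μ(1−μ) = 0.106×0.894 = 0.0948.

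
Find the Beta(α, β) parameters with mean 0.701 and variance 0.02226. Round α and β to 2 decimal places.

Let s = α+β. The Beta variance is μ(1−μ)/(s+1).
So s+1 = μ(1−μ)/σ² = (0.701×0.299)/0.02226 = 0.209599/0.02226 = 9.4159, giving s = 8.4159.
Then α = μs = 0.701×8.4159 = 5.90 and β = (1−μ)s = 0.299×8.4159 = 2.52.

α = 5.90, β = 2.52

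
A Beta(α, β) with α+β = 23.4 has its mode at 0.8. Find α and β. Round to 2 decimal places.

α = 18.12, β = 5.28

Mode = (α−1)/(κ−2) with κ = α+β, so α−1 = 0.8·21.4 = 17.12.
α = 18.12; β = κ − α = 5.28.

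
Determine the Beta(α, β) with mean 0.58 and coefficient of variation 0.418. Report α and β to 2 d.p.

α = 1.82, β = 1.32

Var = (CV·μ)² = (0.418×0.58)² = 0.058777.
α+β = μ(1−μ)/Var − 1 = 0.2436/0.058777 − 1 = 3.1445.
Thus α = 0.58·3.1445 = 1.82 and β = 0.42·3.1445 = 1.32.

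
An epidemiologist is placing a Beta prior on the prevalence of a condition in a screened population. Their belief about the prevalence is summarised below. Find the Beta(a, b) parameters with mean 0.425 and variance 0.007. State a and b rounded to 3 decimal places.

Let s = a+b. The Beta variance is μ(1−μ)/(s+1).
So s+1 = μ(1−μ)/σ² = (0.425×0.575)/0.007 = 0.244375/0.007 = 34.9107, giving s = 33.9107.
Then a = μs = 0.425×33.9107 = 14.412 and b = (1−μ)s = 0.575×33.9107 = 19.499.

a = 14.412, b = 19.499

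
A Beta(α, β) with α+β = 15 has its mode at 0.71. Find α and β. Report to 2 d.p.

α = 10.23, β = 4.77

Mode = (α−1)/(κ−2) with κ = α+β, so α−1 = 0.71·13 = 9.23.
α = 10.23; β = κ − α = 4.77.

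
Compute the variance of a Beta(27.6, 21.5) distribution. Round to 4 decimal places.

0.0049

α+β = 49.1 and αβ = 593.40, so Var = αβ/[(α+β)²(α+β+1)] = 593.40/120781.581 = 0.0049.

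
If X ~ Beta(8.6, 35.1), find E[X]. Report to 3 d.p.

The Beta mean is α/(α+β) = 8.6/(8.6+35.1) = 0.197.

0.197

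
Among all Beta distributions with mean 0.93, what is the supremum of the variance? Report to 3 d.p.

0.065

Var = μ(1−μ)/(α+β+1), which approaches μ(1−μ) as α+β → 0.
So the supremum is μ(1−μ) = 0.93×0.07 = 0.065.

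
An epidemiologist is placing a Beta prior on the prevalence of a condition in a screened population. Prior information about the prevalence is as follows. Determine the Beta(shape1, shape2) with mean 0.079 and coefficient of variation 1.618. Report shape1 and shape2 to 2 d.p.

shape1 = 0.27, shape2 = 3.18

σ = CV·μ = 1.618×0.079 = 0.12782, so σ² = 0.016338.
s+1 = μ(1−μ)/σ² = 0.072759/0.016338 = 4.4532, so s = shape1+shape2 = 3.4532.
shape1 = μs = 0.27, shape2 = (1−μ)s = 3.18.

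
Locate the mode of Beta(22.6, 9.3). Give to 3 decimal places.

0.722

The density x^(α−1)(1−x)^(β−1) is maximised at (α−1)/(α+β−2) = 21.6/29.9 = 0.722.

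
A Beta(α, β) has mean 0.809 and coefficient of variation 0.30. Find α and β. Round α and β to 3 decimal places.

σ = CV·μ = 0.30×0.809 = 0.24270, so σ² = 0.058903.
s+1 = μ(1−μ)/σ² = 0.154519/0.058903 = 2.6233, so s = α+β = 1.6233.
α = μs = 1.313, β = (1−μ)s = 0.310.

α = 1.313, β = 0.310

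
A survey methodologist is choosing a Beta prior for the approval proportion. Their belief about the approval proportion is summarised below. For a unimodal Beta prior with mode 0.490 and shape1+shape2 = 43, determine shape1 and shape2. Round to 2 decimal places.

shape1 = 21.09, shape2 = 21.91

Mode = (shape1−1)/(κ−2) with κ = shape1+shape2, so shape1−1 = 0.490·41 = 20.09.
shape1 = 21.09; shape2 = κ − shape1 = 21.91.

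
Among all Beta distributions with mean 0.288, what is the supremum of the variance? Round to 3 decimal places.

Var = μ(1−μ)/(α+β+1), which approaches μ(1−μ) as α+β → 0.
So the supremum is μ(1−μ) = 0.288×0.712 = 0.205.

0.205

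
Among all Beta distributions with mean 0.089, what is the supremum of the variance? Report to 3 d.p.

For fixed mean μ the Beta variance is μ(1−μ)/(α+β+1), increasing as α+β decreases.
Its least upper bound (not attained) is μ(1−μ) = 0.089·0.911 = 0.081.

0.081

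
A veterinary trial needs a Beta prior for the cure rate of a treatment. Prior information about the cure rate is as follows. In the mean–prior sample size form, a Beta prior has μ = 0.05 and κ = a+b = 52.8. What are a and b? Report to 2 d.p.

a = μκ = 0.05×52.8 = 2.64 and b = (1−μ)κ = 0.95×52.8 = 50.16.

a = 2.64, b = 50.16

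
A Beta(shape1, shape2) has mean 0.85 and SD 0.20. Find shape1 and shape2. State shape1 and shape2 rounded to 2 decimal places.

Variance = 0.20² = 0.0400. The moment-matching identity shape1+shape2 = μ(1−μ)/Var − 1 gives
shape1+shape2 = 0.1275/0.0400 − 1 = 2.1875, so shape1 = μ·2.1875 = 1.86 and shape2 = (1−μ)·2.1875 = 0.33.

shape1 = 1.86, shape2 = 0.33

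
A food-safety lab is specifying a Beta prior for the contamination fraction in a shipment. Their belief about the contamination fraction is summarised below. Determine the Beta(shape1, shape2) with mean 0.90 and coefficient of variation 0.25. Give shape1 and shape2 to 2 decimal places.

shape1 = 0.70, shape2 = 0.08

σ = CV·μ = 0.25×0.90 = 0.22500, so σ² = 0.050625.
s+1 = μ(1−μ)/σ² = 0.0900/0.050625 = 1.7778, so s = shape1+shape2 = 0.7778.
shape1 = μs = 0.70, shape2 = (1−μ)s = 0.08.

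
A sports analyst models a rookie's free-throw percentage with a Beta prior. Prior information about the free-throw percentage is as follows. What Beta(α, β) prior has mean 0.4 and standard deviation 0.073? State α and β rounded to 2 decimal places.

α = 17.61, β = 26.42

First σ² = 0.005329. Setting α = μn, β = (1−μ)n with n = α+β,
μ(1−μ)/(n+1) = 0.005329 ⇒ n+1 = 0.24/0.005329 = 45.0366 ⇒ n = 44.0366.
Hence α = 0.4×44.0366 = 17.61, β = 0.6×44.0366 = 26.42.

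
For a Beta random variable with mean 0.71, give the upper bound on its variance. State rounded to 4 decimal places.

Var = μ(1−μ)/(α+β+1), which approaches μ(1−μ) as α+β → 0.
So the supremum is μ(1−μ) = 0.71×0.29 = 0.2059.

0.2059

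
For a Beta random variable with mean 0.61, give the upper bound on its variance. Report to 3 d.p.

0.238

Var = μ(1−μ)/(α+β+1), which approaches μ(1−μ) as α+β → 0.
So the supremum is μ(1−μ) = 0.61×0.39 = 0.238.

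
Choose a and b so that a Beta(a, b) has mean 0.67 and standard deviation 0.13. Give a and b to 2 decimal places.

a = 8.10, b = 3.99

First σ² = 0.0169. Setting a = μn, b = (1−μ)n with n = a+b,
μ(1−μ)/(n+1) = 0.0169 ⇒ n+1 = 0.2211/0.0169 = 13.0828 ⇒ n = 12.0828.
Hence a = 0.67×12.0828 = 8.10, b = 0.33×12.0828 = 3.99.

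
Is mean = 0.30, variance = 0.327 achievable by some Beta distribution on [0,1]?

No

A Beta with mean μ has variance μ(1−μ)/(α+β+1) < μ(1−μ).
Here μ(1−μ) = 0.30×0.70 = 0.2100, and 0.327 ≥ 0.2100.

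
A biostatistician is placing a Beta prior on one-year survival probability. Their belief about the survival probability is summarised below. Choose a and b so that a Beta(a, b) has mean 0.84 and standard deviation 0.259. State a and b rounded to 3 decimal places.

First σ² = 0.067081. Setting a = μn, b = (1−μ)n with n = a+b,
μ(1−μ)/(n+1) = 0.067081 ⇒ n+1 = 0.1344/0.067081 = 2.0035 ⇒ n = 1.0035.
Hence a = 0.84×1.0035 = 0.843, b = 0.16×1.0035 = 0.161.

a = 0.843, b = 0.161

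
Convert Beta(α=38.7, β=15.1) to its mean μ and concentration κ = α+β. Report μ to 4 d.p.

κ = α+β = 38.7+15.1 = 53.8; μ = α/κ = 38.7/53.8 = 0.7193.

μ = 0.7193, κ = 53.8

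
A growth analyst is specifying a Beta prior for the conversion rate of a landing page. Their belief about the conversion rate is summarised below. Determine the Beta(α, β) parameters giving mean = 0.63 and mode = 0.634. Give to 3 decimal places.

α = 42.210, β = 24.790

With s = α+β: μ = α/s and mode = (α−1)/(s−2). Eliminating α = μs,
μs − 1 = m(s−2) ⇒ s(μ−m) = 1−2m ⇒ s = -0.268/-0.004 = 67.0000.
So α = μs = 42.210, β = (1−μ)s = 24.790.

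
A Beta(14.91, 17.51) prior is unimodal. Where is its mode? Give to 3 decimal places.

With α,β > 1, mode = (α−1)/(α+β−2) = 13.91/30.42 = 0.457.

0.457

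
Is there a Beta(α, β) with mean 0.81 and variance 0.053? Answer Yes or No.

For any Beta, Var(X) < E[X]·(1−E[X]).
Here μ(1−μ) = 0.81×0.19 = 0.1539, and 0.053 < 0.1539.

Yes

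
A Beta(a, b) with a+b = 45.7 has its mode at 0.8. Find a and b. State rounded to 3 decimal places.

For a,b>1 the mode is (a−1)/(a+b−2), so a = mode·(κ−2)+1 = 0.8×43.7+1 = 35.960.
And b = (1−mode)·(κ−2)+1 = 0.2×43.7+1 = 9.740.

a = 35.960, b = 9.740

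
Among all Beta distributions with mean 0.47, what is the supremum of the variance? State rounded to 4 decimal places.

0.2491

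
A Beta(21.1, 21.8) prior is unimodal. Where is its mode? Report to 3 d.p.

0.491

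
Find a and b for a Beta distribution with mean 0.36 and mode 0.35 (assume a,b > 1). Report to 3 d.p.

Let s = a+b. Mean gives a = μs = 0.36s; mode gives (a−1)/(s−2) = 0.35.
Substituting: 0.36s − 1 = 0.35(s−2) = 0.35s − 0.70, so 0.01s = 0.30 and s = 30.0000.
Then a = 0.36×30.0000 = 10.800 and b = s−a = 19.200.

a = 10.800, b = 19.200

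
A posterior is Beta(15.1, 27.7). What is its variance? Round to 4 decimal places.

Var = αβ/[(α+β)²(α+β+1)] = (15.1×27.7)/(42.8²×43.8) = 418.27/80234.592 = 0.0052.

0.0052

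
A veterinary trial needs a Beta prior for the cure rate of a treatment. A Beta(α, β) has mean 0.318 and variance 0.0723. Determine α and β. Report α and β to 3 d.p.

α = 0.636, β = 1.364

By moment matching, α+β = μ(1−μ)/σ² − 1 = (0.318·0.682)/0.0723 − 1 = 2.9997 − 1 = 1.9997.
Since α/(α+β) = μ, α = 0.318·1.9997 = 0.636 and β = 0.682·1.9997 = 1.364.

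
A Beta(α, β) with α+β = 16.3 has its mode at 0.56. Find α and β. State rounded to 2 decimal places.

Since the density peak of Beta(α,β) is at (α−1)/(α+β−2),
α = 1 + 0.56(16.3−2) = 9.01 and β = 16.3 − 9.01 = 7.29.

α = 9.01, β = 7.29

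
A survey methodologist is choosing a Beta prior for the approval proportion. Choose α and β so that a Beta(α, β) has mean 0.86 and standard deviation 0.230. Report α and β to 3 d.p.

σ² = 0.230² = 0.052900.
With s = α+β, Var = μ(1−μ)/(s+1), so s+1 = (0.86×0.14)/0.052900 = 2.2760 and s = 1.2760.
α = μs = 1.097, β = (1−μ)s = 0.179.

α = 1.097, β = 0.179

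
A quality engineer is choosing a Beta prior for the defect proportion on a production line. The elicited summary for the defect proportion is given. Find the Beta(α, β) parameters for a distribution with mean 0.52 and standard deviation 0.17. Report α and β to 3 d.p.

α = 3.971, β = 3.666

σ² = 0.17² = 0.0289.
With s = α+β, Var = μ(1−μ)/(s+1), so s+1 = (0.52×0.48)/0.0289 = 8.6367 and s = 7.6367.
α = μs = 3.971, β = (1−μ)s = 3.666.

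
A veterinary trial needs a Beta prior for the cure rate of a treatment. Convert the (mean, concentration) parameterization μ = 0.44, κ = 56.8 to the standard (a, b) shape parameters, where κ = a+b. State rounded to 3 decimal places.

a = 24.992, b = 31.808

a = μκ = 0.44×56.8 = 24.992 and b = (1−μ)κ = 0.56×56.8 = 31.808.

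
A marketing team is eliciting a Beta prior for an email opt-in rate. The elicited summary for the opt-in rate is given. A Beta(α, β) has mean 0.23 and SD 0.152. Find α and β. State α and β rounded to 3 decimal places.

σ² = 0.152² = 0.023104.
With s = α+β, Var = μ(1−μ)/(s+1), so s+1 = (0.23×0.77)/0.023104 = 7.6653 and s = 6.6653.
α = μs = 1.533, β = (1−μ)s = 5.132.

α = 1.533, β = 5.132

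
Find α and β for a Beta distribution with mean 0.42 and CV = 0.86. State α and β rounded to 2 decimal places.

α = 0.36, β = 0.50

σ = CV·μ = 0.86×0.42 = 0.36120, so σ² = 0.130465.
s+1 = μ(1−μ)/σ² = 0.2436/0.130465 = 1.8672, so s = α+β = 0.8672.
α = μs = 0.36, β = (1−μ)s = 0.50.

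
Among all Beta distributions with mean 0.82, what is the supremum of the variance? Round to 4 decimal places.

0.1476

For fixed mean μ the Beta variance is μ(1−μ)/(α+β+1), increasing as α+β decreases.
Its least upper bound (not attained) is μ(1−μ) = 0.82·0.18 = 0.1476.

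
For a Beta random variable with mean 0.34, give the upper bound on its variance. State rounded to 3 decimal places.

0.224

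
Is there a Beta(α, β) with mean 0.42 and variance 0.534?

No

For any Beta, Var(X) < E[X]·(1−E[X]).
Here μ(1−μ) = 0.42×0.58 = 0.2436, and 0.534 ≥ 0.2436.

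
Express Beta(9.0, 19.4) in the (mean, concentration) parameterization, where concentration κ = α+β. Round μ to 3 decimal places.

κ = α+β = 9.0+19.4 = 28.4; μ = α/κ = 9.0/28.4 = 0.317.

μ = 0.317, κ = 28.4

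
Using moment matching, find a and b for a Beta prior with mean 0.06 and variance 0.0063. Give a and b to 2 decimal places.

Write ν = a+b; then a = μν and Var = μ(1−μ)/(ν+1).
ν = μ(1−μ)/Var − 1 = 0.0564/0.0063 − 1 = 7.9524.
a = 0.06·7.9524 = 0.48, b = 0.94·7.9524 = 7.48.

a = 0.48, b = 7.48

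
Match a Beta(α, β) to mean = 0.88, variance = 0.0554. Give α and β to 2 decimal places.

Write ν = α+β; then α = μν and Var = μ(1−μ)/(ν+1).
ν = μ(1−μ)/Var − 1 = 0.1056/0.0554 − 1 = 0.9061.
α = 0.88·0.9061 = 0.80, β = 0.12·0.9061 = 0.11.

α = 0.80, β = 0.11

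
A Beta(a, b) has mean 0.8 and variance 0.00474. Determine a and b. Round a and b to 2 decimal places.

a = 26.20, b = 6.55

By moment matching, a+b = μ(1−μ)/σ² − 1 = (0.8·0.2)/0.00474 − 1 = 33.7553 − 1 = 32.7553.
Since a/(a+b) = μ, a = 0.8·32.7553 = 26.20 and b = 0.2·32.7553 = 6.55.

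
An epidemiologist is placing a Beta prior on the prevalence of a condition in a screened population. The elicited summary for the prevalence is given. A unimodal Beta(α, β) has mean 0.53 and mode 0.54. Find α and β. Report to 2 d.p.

With s = α+β: μ = α/s and mode = (α−1)/(s−2). Eliminating α = μs,
μs − 1 = m(s−2) ⇒ s(μ−m) = 1−2m ⇒ s = -0.08/-0.01 = 8.0000.
So α = μs = 4.24, β = (1−μ)s = 3.76.

α = 4.24, β = 3.76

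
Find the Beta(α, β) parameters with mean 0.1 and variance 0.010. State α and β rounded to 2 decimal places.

Write ν = α+β; then α = μν and Var = μ(1−μ)/(ν+1).
ν = μ(1−μ)/Var − 1 = 0.09/0.010 − 1 = 8.0000.
α = 0.1·8.0000 = 0.80, β = 0.9·8.0000 = 7.20.

α = 0.80, β = 7.20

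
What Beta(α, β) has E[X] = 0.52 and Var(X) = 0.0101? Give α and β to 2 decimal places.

Write ν = α+β; then α = μν and Var = μ(1−μ)/(ν+1).
ν = μ(1−μ)/Var − 1 = 0.2496/0.0101 − 1 = 23.7129.
α = 0.52·23.7129 = 12.33, β = 0.48·23.7129 = 11.38.

α = 12.33, β = 11.38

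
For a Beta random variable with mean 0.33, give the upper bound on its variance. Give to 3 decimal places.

0.221

Var = μ(1−μ)/(α+β+1), which approaches μ(1−μ) as α+β → 0.
So the supremum is μ(1−μ) = 0.33×0.67 = 0.221.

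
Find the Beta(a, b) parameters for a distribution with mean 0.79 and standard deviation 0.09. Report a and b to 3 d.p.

Variance = 0.09² = 0.0081. The moment-matching identity a+b = μ(1−μ)/Var − 1 gives
a+b = 0.1659/0.0081 − 1 = 19.4815, so a = μ·19.4815 = 15.390 and b = (1−μ)·19.4815 = 4.091.

a = 15.390, b = 4.091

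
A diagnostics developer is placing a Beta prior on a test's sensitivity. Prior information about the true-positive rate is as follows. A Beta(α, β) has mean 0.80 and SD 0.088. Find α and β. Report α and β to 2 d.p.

α = 15.73, β = 3.93

σ² = 0.088² = 0.007744.
With s = α+β, Var = μ(1−μ)/(s+1), so s+1 = (0.80×0.20)/0.007744 = 20.6612 and s = 19.6612.
α = μs = 15.73, β = (1−μ)s = 3.93.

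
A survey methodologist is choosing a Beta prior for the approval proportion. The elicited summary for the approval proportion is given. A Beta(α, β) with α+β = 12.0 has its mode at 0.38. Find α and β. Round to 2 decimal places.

α = 4.80, β = 7.20

Since the density peak of Beta(α,β) is at (α−1)/(α+β−2),
α = 1 + 0.38(12.0−2) = 4.80 and β = 12.0 − 4.80 = 7.20.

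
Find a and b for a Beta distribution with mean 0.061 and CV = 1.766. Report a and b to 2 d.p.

σ = CV·μ = 1.766×0.061 = 0.10773, so σ² = 0.011605.
s+1 = μ(1−μ)/σ² = 0.057279/0.011605 = 4.9358, so s = a+b = 3.9358.
a = μs = 0.24, b = (1−μ)s = 3.70.

a = 0.24, b = 3.70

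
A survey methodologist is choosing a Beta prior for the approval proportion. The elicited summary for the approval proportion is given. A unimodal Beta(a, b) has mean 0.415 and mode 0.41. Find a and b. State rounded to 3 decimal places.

a = 14.940, b = 21.060

Let s = a+b. Mean gives a = μs = 0.415s; mode gives (a−1)/(s−2) = 0.41.
Substituting: 0.415s − 1 = 0.41(s−2) = 0.41s − 0.82, so 0.005s = 0.18 and s = 36.0000.
Then a = 0.415×36.0000 = 14.940 and b = s−a = 21.060.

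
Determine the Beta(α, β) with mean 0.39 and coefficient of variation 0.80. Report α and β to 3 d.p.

σ = CV·μ = 0.80×0.39 = 0.31200, so σ² = 0.097344.
s+1 = μ(1−μ)/σ² = 0.2379/0.097344 = 2.4439, so s = α+β = 1.4439.
α = μs = 0.563, β = (1−μ)s = 0.881.

α = 0.563, β = 0.881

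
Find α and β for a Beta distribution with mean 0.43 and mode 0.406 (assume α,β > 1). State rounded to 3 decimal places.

α = 3.368, β = 4.465

With s = α+β: μ = α/s and mode = (α−1)/(s−2). Eliminating α = μs,
μs − 1 = m(s−2) ⇒ s(μ−m) = 1−2m ⇒ s = 0.188/0.024 = 7.8333.
So α = μs = 3.368, β = (1−μ)s = 4.465.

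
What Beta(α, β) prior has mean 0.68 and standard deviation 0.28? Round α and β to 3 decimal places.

α = 1.207, β = 0.568

σ² = 0.28² = 0.0784.
With s = α+β, Var = μ(1−μ)/(s+1), so s+1 = (0.68×0.32)/0.0784 = 2.7755 and s = 1.7755.
α = μs = 1.207, β = (1−μ)s = 0.568.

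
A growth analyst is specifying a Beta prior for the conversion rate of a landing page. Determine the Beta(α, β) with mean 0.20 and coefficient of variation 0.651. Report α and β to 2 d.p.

α = 1.69, β = 6.75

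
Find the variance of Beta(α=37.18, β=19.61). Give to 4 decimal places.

Var = αβ/[(α+β)²(α+β+1)] = (37.18×19.61)/(56.79²×57.79) = 729.0998/186378.765939 = 0.0039.

0.0039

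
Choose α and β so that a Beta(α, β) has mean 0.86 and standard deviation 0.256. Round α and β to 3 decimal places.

α = 0.720, β = 0.117

Variance = 0.256² = 0.065536. The moment-matching identity α+β = μ(1−μ)/Var − 1 gives
α+β = 0.1204/0.065536 − 1 = 0.8372, so α = μ·0.8372 = 0.720 and β = (1−μ)·0.8372 = 0.117.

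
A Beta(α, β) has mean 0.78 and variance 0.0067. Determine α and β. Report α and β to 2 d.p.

Write ν = α+β; then α = μν and Var = μ(1−μ)/(ν+1).
ν = μ(1−μ)/Var − 1 = 0.1716/0.0067 − 1 = 24.6119.
α = 0.78·24.6119 = 19.20, β = 0.22·24.6119 = 5.41.

α = 19.20, β = 5.41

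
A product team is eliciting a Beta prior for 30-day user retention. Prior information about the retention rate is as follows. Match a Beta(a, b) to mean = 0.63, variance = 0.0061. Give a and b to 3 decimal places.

a = 23.444, b = 13.769

Write ν = a+b; then a = μν and Var = μ(1−μ)/(ν+1).
ν = μ(1−μ)/Var − 1 = 0.2331/0.0061 − 1 = 37.2131.
a = 0.63·37.2131 = 23.444, b = 0.37·37.2131 = 13.769.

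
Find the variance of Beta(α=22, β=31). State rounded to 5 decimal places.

0.00450

μ = 22/53 = 0.415094; Var = μ(1−μ)/(α+β+1) = 0.2427910/54 = 0.00450.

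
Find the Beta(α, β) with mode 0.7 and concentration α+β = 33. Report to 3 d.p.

α = 22.700, β = 10.300

Since the density peak of Beta(α,β) is at (α−1)/(α+β−2),
α = 1 + 0.7(33−2) = 22.700 and β = 33 − 22.700 = 10.300.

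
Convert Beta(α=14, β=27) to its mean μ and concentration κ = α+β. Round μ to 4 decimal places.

κ = α+β = 14+27 = 41; μ = α/κ = 14/41 = 0.3415.

μ = 0.3415, κ = 41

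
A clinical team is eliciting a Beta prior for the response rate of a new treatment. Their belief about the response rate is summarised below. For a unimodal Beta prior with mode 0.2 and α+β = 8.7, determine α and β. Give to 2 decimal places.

Since the density peak of Beta(α,β) is at (α−1)/(α+β−2),
α = 1 + 0.2(8.7−2) = 2.34 and β = 8.7 − 2.34 = 6.36.

α = 2.34, β = 6.36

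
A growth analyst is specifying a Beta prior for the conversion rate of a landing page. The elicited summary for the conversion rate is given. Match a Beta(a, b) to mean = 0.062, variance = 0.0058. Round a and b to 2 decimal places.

a = 0.56, b = 8.47

Write ν = a+b; then a = μν and Var = μ(1−μ)/(ν+1).
ν = μ(1−μ)/Var − 1 = 0.058156/0.0058 − 1 = 9.0269.
a = 0.062·9.0269 = 0.56, b = 0.938·9.0269 = 8.47.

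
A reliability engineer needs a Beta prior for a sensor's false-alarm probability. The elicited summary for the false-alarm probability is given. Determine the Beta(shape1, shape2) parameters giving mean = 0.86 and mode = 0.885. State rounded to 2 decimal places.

shape1 = 26.49, shape2 = 4.31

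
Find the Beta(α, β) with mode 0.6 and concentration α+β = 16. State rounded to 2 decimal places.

Since the density peak of Beta(α,β) is at (α−1)/(α+β−2),
α = 1 + 0.6(16−2) = 9.40 and β = 16 − 9.40 = 6.60.

α = 9.40, β = 6.60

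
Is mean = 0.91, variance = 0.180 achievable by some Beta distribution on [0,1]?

No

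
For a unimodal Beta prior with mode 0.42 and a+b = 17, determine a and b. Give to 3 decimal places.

a = 7.300, b = 9.700

Since the density peak of Beta(a,b) is at (a−1)/(a+b−2),
a = 1 + 0.42(17−2) = 7.300 and b = 17 − 7.300 = 9.700.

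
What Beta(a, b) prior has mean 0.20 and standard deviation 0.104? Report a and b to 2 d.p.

σ² = 0.104² = 0.010816.
With s = a+b, Var = μ(1−μ)/(s+1), so s+1 = (0.20×0.80)/0.010816 = 14.7929 and s = 13.7929.
a = μs = 2.76, b = (1−μ)s = 11.03.

a = 2.76, b = 11.03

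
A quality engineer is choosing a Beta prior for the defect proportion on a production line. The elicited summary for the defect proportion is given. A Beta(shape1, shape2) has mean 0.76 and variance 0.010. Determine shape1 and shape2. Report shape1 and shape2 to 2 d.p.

Let s = shape1+shape2. The Beta variance is μ(1−μ)/(s+1).
So s+1 = μ(1−μ)/σ² = (0.76×0.24)/0.010 = 0.1824/0.010 = 18.2400, giving s = 17.2400.
Then shape1 = μs = 0.76×17.2400 = 13.10 and shape2 = (1−μ)s = 0.24×17.2400 = 4.14.

shape1 = 13.10, shape2 = 4.14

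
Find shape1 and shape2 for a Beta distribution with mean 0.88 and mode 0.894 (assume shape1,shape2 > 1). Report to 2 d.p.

shape1 = 49.53, shape2 = 6.75

Let s = shape1+shape2. Mean gives shape1 = μs = 0.88s; mode gives (shape1−1)/(s−2) = 0.894.
Substituting: 0.88s − 1 = 0.894(s−2) = 0.894s − 1.788, so -0.014s = -0.788 and s = 56.2857.
Then shape1 = 0.88×56.2857 = 49.53 and shape2 = s−shape1 = 6.75.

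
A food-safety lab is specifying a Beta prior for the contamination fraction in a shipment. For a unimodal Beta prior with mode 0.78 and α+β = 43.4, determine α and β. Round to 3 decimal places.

α = 33.292, β = 10.108

For α,β>1 the mode is (α−1)/(α+β−2), so α = mode·(κ−2)+1 = 0.78×41.4+1 = 33.292.
And β = (1−mode)·(κ−2)+1 = 0.22×41.4+1 = 10.108.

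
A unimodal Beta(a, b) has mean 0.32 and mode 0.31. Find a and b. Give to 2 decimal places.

a = 12.16, b = 25.84

With s = a+b: μ = a/s and mode = (a−1)/(s−2). Eliminating a = μs,
μs − 1 = m(s−2) ⇒ s(μ−m) = 1−2m ⇒ s = 0.38/0.01 = 38.0000.
So a = μs = 12.16, b = (1−μ)s = 25.84.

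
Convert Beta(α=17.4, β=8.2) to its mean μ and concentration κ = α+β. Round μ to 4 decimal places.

κ = α+β = 17.4+8.2 = 25.6; μ = α/κ = 17.4/25.6 = 0.6797.

μ = 0.6797, κ = 25.6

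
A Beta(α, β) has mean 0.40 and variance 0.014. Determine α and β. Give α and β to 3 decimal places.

Write ν = α+β; then α = μν and Var = μ(1−μ)/(ν+1).
ν = μ(1−μ)/Var − 1 = 0.2400/0.014 − 1 = 16.1429.
α = 0.40·16.1429 = 6.457, β = 0.60·16.1429 = 9.686.

α = 6.457, β = 9.686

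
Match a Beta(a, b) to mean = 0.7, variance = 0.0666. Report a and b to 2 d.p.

By moment matching, a+b = μ(1−μ)/σ² − 1 = (0.7·0.3)/0.0666 − 1 = 3.1532 − 1 = 2.1532.
Since a/(a+b) = μ, a = 0.7·2.1532 = 1.51 and b = 0.3·2.1532 = 0.65.

a = 1.51, b = 0.65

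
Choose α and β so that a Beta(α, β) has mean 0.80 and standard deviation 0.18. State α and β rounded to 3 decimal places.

α = 3.151, β = 0.788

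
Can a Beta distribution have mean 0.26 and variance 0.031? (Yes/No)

A Beta with mean μ has variance μ(1−μ)/(α+β+1) < μ(1−μ).
Here μ(1−μ) = 0.26×0.74 = 0.1924, and 0.031 < 0.1924.

Yes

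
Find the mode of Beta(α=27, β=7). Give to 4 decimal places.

0.8125

With α,β > 1, mode = (α−1)/(α+β−2) = 26/32 = 0.8125.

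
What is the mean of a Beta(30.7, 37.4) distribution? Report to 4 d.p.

0.4508

E[X] = α/(α+β) = 30.7/68.1 = 0.4508.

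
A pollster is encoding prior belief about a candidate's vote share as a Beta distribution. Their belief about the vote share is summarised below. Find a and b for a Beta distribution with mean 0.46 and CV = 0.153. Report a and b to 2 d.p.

a = 22.61, b = 26.54

Var = (CV·μ)² = (0.153×0.46)² = 0.004953.
a+b = μ(1−μ)/Var − 1 = 0.2484/0.004953 − 1 = 49.1479.
Thus a = 0.46·49.1479 = 22.61 and b = 0.54·49.1479 = 26.54.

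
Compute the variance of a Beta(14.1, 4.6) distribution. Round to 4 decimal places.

0.0094

α+β = 18.7 and αβ = 64.86, so Var = αβ/[(α+β)²(α+β+1)] = 64.86/6888.893 = 0.0094.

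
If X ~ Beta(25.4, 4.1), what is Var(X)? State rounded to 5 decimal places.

Var = αβ/[(α+β)²(α+β+1)] = (25.4×4.1)/(29.5²×30.5) = 104.14/26542.625 = 0.00392.

0.00392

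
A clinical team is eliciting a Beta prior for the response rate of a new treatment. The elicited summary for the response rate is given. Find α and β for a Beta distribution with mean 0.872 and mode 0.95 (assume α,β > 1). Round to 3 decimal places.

α = 10.062, β = 1.477

Let s = α+β. Mean gives α = μs = 0.872s; mode gives (α−1)/(s−2) = 0.95.
Substituting: 0.872s − 1 = 0.95(s−2) = 0.95s − 1.90, so -0.078s = -0.90 and s = 11.5385.
Then α = 0.872×11.5385 = 10.062 and β = s−α = 1.477.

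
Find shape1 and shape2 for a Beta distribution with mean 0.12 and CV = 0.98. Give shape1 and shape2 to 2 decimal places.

shape1 = 0.80, shape2 = 5.84

Var = (CV·μ)² = (0.98×0.12)² = 0.013830.
shape1+shape2 = μ(1−μ)/Var − 1 = 0.1056/0.013830 − 1 = 6.6357.
Thus shape1 = 0.12·6.6357 = 0.80 and shape2 = 0.88·6.6357 = 5.84.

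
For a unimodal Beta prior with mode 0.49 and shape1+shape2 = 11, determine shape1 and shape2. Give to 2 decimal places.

For shape1,shape2>1 the mode is (shape1−1)/(shape1+shape2−2), so shape1 = mode·(κ−2)+1 = 0.49×9+1 = 5.41.
And shape2 = (1−mode)·(κ−2)+1 = 0.51×9+1 = 5.59.

shape1 = 5.41, shape2 = 5.59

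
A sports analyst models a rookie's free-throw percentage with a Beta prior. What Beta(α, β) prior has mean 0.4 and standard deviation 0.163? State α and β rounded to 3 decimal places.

σ² = 0.163² = 0.026569.
With s = α+β, Var = μ(1−μ)/(s+1), so s+1 = (0.4×0.6)/0.026569 = 9.0331 and s = 8.0331.
α = μs = 3.213, β = (1−μ)s = 4.820.

α = 3.213, β = 4.820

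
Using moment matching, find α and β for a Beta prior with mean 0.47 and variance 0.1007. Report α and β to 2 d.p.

Write ν = α+β; then α = μν and Var = μ(1−μ)/(ν+1).
ν = μ(1−μ)/Var − 1 = 0.2491/0.1007 − 1 = 1.4737.
α = 0.47·1.4737 = 0.69, β = 0.53·1.4737 = 0.78.

α = 0.69, β = 0.78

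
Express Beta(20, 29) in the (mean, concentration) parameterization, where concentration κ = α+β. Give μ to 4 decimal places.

κ = α+β = 20+29 = 49; μ = α/κ = 20/49 = 0.4082.

μ = 0.4082, κ = 49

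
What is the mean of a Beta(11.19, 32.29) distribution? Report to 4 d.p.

The Beta mean is α/(α+β) = 11.19/(11.19+32.29) = 0.2574.

0.2574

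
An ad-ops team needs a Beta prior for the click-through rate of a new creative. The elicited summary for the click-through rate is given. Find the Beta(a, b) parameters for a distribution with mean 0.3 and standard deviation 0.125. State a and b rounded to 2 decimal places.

σ² = 0.125² = 0.015625.
With s = a+b, Var = μ(1−μ)/(s+1), so s+1 = (0.3×0.7)/0.015625 = 13.4400 and s = 12.4400.
a = μs = 3.73, b = (1−μ)s = 8.71.

a = 3.73, b = 8.71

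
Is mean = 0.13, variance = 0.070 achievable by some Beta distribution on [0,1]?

Yes

For any Beta, Var(X) < E[X]·(1−E[X]).
Here μ(1−μ) = 0.13×0.87 = 0.1131, and 0.070 < 0.1131.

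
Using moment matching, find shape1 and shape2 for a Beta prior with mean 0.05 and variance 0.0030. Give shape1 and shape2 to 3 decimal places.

shape1 = 0.742, shape2 = 14.092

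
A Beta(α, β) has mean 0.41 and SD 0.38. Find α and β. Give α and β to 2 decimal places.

α = 0.28, β = 0.40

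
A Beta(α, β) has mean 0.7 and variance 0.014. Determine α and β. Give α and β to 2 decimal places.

α = 9.80, β = 4.20

Let s = α+β. The Beta variance is μ(1−μ)/(s+1).
So s+1 = μ(1−μ)/σ² = (0.7×0.3)/0.014 = 0.21/0.014 = 15.0000, giving s = 14.0000.
Then α = μs = 0.7×14.0000 = 9.80 and β = (1−μ)s = 0.3×14.0000 = 4.20.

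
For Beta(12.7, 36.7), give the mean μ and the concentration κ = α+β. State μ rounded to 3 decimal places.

κ = α+β = 12.7+36.7 = 49.4; μ = α/κ = 12.7/49.4 = 0.257.

μ = 0.257, κ = 49.4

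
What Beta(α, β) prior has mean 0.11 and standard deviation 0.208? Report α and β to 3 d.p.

First σ² = 0.043264. Setting α = μn, β = (1−μ)n with n = α+β,
μ(1−μ)/(n+1) = 0.043264 ⇒ n+1 = 0.0979/0.043264 = 2.2629 ⇒ n = 1.2629.
Hence α = 0.11×1.2629 = 0.139, β = 0.89×1.2629 = 1.124.

α = 0.139, β = 1.124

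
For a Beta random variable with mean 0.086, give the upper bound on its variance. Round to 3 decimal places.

For fixed mean μ the Beta variance is μ(1−μ)/(α+β+1), increasing as α+β decreases.
Its least upper bound (not attained) is μ(1−μ) = 0.086·0.914 = 0.079.

0.079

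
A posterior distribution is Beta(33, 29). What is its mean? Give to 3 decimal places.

E[X] = α/(α+β) = 33/62 = 0.532.

0.532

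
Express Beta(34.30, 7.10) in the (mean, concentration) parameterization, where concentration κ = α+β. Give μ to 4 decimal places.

μ = 0.8285, κ = 41.40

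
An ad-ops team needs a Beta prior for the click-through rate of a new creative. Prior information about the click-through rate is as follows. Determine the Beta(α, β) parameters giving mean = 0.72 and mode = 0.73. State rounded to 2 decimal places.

α = 33.12, β = 12.88

With s = α+β: μ = α/s and mode = (α−1)/(s−2). Eliminating α = μs,
μs − 1 = m(s−2) ⇒ s(μ−m) = 1−2m ⇒ s = -0.46/-0.01 = 46.0000.
So α = μs = 33.12, β = (1−μ)s = 12.88.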